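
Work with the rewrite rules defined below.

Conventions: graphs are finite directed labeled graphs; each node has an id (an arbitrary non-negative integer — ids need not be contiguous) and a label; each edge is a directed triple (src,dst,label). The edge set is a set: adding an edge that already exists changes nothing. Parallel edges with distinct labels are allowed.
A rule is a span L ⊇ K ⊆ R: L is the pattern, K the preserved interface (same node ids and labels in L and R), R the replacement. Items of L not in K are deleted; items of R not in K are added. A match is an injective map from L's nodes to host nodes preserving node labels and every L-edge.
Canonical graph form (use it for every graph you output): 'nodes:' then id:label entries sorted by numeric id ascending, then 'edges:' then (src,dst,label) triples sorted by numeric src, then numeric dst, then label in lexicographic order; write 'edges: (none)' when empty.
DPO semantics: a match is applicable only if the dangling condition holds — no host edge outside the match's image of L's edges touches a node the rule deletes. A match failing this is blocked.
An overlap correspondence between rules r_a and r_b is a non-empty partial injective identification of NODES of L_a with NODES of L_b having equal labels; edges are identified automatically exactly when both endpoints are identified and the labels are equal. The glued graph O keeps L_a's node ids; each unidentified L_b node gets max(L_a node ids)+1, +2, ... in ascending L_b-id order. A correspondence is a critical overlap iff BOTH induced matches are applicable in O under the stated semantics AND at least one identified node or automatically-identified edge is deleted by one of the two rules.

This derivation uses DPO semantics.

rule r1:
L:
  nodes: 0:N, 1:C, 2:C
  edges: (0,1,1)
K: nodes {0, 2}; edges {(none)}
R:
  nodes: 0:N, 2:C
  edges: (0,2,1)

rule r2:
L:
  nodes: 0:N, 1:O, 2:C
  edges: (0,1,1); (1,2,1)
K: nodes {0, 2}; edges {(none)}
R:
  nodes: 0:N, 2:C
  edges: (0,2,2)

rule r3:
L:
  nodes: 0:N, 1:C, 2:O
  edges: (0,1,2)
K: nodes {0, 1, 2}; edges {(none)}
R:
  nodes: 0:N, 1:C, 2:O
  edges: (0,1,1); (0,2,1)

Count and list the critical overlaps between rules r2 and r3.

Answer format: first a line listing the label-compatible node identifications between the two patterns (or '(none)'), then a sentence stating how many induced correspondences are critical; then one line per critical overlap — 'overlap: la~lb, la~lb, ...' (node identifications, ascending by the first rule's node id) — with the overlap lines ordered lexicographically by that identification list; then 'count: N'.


label-compatible node identifications between L(r2) and L(r3): 0~0, 1~2, 2~1
4 of the induced correspondences are critical overlaps of r2 and r3.
overlap: 0~0, 1~2
overlap: 0~0, 1~2, 2~1
overlap: 1~2
overlap: 1~2, 2~1
count: 4


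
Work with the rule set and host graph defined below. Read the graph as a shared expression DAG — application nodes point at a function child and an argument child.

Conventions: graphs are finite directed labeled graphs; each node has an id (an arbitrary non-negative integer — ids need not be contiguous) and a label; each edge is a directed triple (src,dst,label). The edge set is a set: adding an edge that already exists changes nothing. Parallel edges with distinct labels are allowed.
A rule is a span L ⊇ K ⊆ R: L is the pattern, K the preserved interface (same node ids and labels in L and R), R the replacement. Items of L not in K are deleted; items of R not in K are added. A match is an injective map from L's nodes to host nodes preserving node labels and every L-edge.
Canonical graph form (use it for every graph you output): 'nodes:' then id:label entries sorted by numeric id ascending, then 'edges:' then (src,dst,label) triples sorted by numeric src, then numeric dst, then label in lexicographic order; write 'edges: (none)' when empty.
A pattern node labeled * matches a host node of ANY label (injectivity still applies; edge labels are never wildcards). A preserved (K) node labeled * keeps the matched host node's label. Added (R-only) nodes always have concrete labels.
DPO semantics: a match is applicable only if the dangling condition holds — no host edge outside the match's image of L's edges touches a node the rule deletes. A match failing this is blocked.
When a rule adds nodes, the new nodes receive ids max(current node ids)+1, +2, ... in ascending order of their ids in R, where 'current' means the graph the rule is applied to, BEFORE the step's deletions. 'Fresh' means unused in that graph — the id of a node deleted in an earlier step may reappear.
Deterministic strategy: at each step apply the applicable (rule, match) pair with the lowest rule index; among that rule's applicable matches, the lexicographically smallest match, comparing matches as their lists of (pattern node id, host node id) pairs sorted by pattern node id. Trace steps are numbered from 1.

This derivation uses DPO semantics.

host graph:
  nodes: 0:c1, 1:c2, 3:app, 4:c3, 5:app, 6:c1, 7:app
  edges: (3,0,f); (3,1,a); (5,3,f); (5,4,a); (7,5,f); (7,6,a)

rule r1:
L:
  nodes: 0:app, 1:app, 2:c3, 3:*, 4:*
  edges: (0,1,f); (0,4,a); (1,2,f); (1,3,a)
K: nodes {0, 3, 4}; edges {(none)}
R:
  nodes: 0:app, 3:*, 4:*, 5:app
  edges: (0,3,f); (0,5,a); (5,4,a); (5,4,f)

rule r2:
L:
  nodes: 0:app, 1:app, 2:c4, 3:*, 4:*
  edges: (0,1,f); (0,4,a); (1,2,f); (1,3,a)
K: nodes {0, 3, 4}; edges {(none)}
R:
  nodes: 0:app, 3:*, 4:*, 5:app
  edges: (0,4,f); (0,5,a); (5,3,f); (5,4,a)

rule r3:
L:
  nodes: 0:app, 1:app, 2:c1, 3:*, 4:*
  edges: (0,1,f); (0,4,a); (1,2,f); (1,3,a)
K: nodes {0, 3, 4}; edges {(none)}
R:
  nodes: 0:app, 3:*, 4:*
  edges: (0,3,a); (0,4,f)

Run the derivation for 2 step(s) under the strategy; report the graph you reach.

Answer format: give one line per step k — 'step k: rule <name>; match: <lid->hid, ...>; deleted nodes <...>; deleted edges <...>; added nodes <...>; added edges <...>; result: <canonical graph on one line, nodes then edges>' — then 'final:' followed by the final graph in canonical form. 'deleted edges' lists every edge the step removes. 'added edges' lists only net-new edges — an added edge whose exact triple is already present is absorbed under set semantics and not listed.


step 1: rule r3; match: 0->5, 1->3, 2->0, 3->1, 4->4; deleted nodes 0, 3; deleted edges (3,0,f); (3,1,a); (5,3,f); (5,4,a); added nodes (none); added edges (5,1,a); (5,4,f); result: nodes: 1:c2, 4:c3, 5:app, 6:c1, 7:app edges: (5,1,a); (5,4,f); (7,5,f); (7,6,a)
step 2: rule r1; match: 0->7, 1->5, 2->4, 3->1, 4->6; deleted nodes 4, 5; deleted edges (5,1,a); (5,4,f); (7,5,f); (7,6,a); added nodes 8; added edges (7,1,f); (7,8,a); (8,6,a); (8,6,f); result: nodes: 1:c2, 6:c1, 7:app, 8:app edges: (7,1,f); (7,8,a); (8,6,a); (8,6,f)
final:
nodes: 1:c2, 6:c1, 7:app, 8:app
edges: (7,1,f); (7,8,a); (8,6,a); (8,6,f)


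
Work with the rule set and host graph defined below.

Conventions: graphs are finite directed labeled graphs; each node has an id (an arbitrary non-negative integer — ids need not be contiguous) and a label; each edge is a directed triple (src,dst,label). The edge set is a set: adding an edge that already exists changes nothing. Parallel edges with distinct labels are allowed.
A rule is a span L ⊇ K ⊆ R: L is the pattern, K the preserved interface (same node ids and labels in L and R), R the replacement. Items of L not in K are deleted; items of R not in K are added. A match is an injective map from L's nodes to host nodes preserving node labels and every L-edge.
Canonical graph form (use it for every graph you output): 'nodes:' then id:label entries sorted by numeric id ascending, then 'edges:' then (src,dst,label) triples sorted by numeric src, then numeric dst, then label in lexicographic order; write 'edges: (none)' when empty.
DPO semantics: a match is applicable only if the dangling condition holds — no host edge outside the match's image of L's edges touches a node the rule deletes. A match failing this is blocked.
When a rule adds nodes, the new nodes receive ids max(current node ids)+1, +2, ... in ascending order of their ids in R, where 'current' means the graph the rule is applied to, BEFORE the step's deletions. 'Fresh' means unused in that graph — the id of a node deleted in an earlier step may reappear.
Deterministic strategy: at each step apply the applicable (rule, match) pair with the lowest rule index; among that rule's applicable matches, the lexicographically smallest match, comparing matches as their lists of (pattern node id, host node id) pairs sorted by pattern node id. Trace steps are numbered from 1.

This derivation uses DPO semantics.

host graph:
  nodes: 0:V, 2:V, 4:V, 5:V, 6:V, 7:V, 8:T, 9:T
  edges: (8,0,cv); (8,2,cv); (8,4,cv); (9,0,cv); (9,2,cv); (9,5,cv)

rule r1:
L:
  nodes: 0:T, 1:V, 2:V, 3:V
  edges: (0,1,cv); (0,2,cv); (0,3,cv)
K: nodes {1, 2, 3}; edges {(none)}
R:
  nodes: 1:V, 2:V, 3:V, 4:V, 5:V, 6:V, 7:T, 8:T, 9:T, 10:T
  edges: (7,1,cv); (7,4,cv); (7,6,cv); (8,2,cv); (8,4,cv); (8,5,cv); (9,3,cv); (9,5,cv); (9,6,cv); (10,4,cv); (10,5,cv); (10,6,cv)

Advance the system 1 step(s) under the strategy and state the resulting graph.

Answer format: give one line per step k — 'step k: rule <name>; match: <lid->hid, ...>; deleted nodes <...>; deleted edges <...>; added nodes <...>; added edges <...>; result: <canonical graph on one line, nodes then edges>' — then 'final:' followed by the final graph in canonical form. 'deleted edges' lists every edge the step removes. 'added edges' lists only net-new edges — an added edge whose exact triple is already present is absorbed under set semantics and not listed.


step 1: rule r1; match: 0->8, 1->0, 2->2, 3->4; deleted nodes 8; deleted edges (8,0,cv); (8,2,cv); (8,4,cv); added nodes 10, 11, 12, 13, 14, 15, 16; added edges (13,0,cv); (13,10,cv); (13,12,cv); (14,2,cv); (14,10,cv); (14,11,cv); (15,4,cv); (15,11,cv); (15,12,cv); (16,10,cv); (16,11,cv); (16,12,cv); result: nodes: 0:V, 2:V, 4:V, 5:V, 6:V, 7:V, 9:T, 10:V, 11:V, 12:V, 13:T, 14:T, 15:T, 16:T edges: (9,0,cv); (9,2,cv); (9,5,cv); (13,0,cv); (13,10,cv); (13,12,cv); (14,2,cv); (14,10,cv); (14,11,cv); (15,4,cv); (15,11,cv); (15,12,cv); (16,10,cv); (16,11,cv); (16,12,cv)
final:
nodes: 0:V, 2:V, 4:V, 5:V, 6:V, 7:V, 9:T, 10:V, 11:V, 12:V, 13:T, 14:T, 15:T, 16:T
edges: (9,0,cv); (9,2,cv); (9,5,cv); (13,0,cv); (13,10,cv); (13,12,cv); (14,2,cv); (14,10,cv); (14,11,cv); (15,4,cv); (15,11,cv); (15,12,cv); (16,10,cv); (16,11,cv); (16,12,cv)


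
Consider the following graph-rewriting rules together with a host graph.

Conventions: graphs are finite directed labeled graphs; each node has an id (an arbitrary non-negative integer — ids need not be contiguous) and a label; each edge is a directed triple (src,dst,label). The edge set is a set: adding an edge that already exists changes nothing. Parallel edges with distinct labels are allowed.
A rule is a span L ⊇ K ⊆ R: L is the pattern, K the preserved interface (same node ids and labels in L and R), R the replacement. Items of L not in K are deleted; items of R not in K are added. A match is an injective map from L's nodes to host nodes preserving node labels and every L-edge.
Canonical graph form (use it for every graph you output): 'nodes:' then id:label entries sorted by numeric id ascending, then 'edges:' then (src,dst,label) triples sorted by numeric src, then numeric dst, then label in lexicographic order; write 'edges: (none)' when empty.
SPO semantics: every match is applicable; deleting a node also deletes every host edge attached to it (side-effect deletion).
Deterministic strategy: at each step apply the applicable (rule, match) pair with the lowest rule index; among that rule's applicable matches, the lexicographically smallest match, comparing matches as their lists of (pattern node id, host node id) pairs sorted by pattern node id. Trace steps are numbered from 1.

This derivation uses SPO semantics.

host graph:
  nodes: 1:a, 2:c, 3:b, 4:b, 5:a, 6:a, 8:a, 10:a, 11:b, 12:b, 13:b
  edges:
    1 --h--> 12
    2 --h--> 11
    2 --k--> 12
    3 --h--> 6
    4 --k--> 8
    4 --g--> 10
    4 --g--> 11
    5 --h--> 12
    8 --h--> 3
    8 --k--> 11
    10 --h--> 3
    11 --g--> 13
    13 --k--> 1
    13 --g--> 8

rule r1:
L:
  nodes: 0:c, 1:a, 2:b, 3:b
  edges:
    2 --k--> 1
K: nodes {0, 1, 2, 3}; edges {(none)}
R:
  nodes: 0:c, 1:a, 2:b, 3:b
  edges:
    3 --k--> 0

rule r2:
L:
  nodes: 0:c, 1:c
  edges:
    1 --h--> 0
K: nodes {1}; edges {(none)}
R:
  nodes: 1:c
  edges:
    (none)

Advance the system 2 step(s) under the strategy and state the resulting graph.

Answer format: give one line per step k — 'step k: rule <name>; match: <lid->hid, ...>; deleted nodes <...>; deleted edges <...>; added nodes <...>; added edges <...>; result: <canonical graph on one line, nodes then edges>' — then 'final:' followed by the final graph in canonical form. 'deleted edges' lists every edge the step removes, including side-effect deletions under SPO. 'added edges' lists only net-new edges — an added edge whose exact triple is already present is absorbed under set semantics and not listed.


step 1: rule r1; match: 0->2, 1->1, 2->13, 3->3; deleted nodes (none); deleted edges (13,1,k); added nodes (none); added edges (3,2,k); result: nodes: 1:a, 2:c, 3:b, 4:b, 5:a, 6:a, 8:a, 10:a, 11:b, 12:b, 13:b edges: (1,12,h); (2,11,h); (2,12,k); (3,2,k); (3,6,h); (4,8,k); (4,10,g); (4,11,g); (5,12,h); (8,3,h); (8,11,k); (10,3,h); (11,13,g); (13,8,g)
step 2: rule r1; match: 0->2, 1->8, 2->4, 3->3; deleted nodes (none); deleted edges (4,8,k); added nodes (none); added edges (none); result: nodes: 1:a, 2:c, 3:b, 4:b, 5:a, 6:a, 8:a, 10:a, 11:b, 12:b, 13:b edges: (1,12,h); (2,11,h); (2,12,k); (3,2,k); (3,6,h); (4,10,g); (4,11,g); (5,12,h); (8,3,h); (8,11,k); (10,3,h); (11,13,g); (13,8,g)
final:
nodes: 1:a, 2:c, 3:b, 4:b, 5:a, 6:a, 8:a, 10:a, 11:b, 12:b, 13:b
edges: (1,12,h); (2,11,h); (2,12,k); (3,2,k); (3,6,h); (4,10,g); (4,11,g); (5,12,h); (8,3,h); (8,11,k); (10,3,h); (11,13,g); (13,8,g)


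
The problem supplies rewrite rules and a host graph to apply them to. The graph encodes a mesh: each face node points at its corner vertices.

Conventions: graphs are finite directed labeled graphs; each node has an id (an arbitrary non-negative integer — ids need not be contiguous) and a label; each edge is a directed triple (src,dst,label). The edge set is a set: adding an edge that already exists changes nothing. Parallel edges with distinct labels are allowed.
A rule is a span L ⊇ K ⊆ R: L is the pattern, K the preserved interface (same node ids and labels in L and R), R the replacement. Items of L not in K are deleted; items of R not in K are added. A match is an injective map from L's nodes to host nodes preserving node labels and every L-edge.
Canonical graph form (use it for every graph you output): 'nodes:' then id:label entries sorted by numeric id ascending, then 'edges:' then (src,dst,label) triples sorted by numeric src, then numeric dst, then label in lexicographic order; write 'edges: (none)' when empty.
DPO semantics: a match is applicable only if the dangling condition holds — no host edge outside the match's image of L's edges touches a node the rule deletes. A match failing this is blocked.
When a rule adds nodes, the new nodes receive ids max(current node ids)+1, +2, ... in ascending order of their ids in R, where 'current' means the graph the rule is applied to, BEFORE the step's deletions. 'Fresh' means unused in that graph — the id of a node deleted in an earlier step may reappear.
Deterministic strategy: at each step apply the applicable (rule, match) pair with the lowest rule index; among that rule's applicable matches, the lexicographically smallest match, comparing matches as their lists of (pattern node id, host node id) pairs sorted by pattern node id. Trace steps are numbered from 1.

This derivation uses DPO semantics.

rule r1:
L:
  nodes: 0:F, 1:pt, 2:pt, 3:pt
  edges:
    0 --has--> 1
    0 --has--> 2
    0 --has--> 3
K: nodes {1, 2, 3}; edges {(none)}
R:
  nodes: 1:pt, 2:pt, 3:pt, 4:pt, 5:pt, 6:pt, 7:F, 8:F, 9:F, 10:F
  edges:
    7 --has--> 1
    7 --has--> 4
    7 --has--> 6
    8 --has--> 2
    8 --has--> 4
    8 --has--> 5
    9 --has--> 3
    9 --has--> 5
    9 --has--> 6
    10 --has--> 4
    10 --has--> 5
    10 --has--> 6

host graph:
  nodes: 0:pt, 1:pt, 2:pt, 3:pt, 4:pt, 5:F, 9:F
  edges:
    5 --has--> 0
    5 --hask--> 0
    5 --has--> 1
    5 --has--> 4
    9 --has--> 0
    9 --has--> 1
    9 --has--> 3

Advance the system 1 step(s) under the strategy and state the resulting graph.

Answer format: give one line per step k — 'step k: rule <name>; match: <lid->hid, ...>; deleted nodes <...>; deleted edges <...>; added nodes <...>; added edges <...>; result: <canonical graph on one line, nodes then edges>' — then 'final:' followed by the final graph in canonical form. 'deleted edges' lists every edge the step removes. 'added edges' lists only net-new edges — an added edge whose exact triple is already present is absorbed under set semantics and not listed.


step 1: rule r1; match: 0->9, 1->0, 2->1, 3->3; deleted nodes 9; deleted edges (9,0,has); (9,1,has); (9,3,has); added nodes 10, 11, 12, 13, 14, 15, 16; added edges (13,0,has); (13,10,has); (13,12,has); (14,1,has); (14,10,has); (14,11,has); (15,3,has); (15,11,has); (15,12,has); (16,10,has); (16,11,has); (16,12,has); result: nodes: 0:pt, 1:pt, 2:pt, 3:pt, 4:pt, 5:F, 10:pt, 11:pt, 12:pt, 13:F, 14:F, 15:F, 16:F edges: (5,0,has); (5,0,hask); (5,1,has); (5,4,has); (13,0,has); (13,10,has); (13,12,has); (14,1,has); (14,10,has); (14,11,has); (15,3,has); (15,11,has); (15,12,has); (16,10,has); (16,11,has); (16,12,has)
final:
nodes: 0:pt, 1:pt, 2:pt, 3:pt, 4:pt, 5:F, 10:pt, 11:pt, 12:pt, 13:F, 14:F, 15:F, 16:F
edges: (5,0,has); (5,0,hask); (5,1,has); (5,4,has); (13,0,has); (13,10,has); (13,12,has); (14,1,has); (14,10,has); (14,11,has); (15,3,has); (15,11,has); (15,12,has); (16,10,has); (16,11,has); (16,12,has)


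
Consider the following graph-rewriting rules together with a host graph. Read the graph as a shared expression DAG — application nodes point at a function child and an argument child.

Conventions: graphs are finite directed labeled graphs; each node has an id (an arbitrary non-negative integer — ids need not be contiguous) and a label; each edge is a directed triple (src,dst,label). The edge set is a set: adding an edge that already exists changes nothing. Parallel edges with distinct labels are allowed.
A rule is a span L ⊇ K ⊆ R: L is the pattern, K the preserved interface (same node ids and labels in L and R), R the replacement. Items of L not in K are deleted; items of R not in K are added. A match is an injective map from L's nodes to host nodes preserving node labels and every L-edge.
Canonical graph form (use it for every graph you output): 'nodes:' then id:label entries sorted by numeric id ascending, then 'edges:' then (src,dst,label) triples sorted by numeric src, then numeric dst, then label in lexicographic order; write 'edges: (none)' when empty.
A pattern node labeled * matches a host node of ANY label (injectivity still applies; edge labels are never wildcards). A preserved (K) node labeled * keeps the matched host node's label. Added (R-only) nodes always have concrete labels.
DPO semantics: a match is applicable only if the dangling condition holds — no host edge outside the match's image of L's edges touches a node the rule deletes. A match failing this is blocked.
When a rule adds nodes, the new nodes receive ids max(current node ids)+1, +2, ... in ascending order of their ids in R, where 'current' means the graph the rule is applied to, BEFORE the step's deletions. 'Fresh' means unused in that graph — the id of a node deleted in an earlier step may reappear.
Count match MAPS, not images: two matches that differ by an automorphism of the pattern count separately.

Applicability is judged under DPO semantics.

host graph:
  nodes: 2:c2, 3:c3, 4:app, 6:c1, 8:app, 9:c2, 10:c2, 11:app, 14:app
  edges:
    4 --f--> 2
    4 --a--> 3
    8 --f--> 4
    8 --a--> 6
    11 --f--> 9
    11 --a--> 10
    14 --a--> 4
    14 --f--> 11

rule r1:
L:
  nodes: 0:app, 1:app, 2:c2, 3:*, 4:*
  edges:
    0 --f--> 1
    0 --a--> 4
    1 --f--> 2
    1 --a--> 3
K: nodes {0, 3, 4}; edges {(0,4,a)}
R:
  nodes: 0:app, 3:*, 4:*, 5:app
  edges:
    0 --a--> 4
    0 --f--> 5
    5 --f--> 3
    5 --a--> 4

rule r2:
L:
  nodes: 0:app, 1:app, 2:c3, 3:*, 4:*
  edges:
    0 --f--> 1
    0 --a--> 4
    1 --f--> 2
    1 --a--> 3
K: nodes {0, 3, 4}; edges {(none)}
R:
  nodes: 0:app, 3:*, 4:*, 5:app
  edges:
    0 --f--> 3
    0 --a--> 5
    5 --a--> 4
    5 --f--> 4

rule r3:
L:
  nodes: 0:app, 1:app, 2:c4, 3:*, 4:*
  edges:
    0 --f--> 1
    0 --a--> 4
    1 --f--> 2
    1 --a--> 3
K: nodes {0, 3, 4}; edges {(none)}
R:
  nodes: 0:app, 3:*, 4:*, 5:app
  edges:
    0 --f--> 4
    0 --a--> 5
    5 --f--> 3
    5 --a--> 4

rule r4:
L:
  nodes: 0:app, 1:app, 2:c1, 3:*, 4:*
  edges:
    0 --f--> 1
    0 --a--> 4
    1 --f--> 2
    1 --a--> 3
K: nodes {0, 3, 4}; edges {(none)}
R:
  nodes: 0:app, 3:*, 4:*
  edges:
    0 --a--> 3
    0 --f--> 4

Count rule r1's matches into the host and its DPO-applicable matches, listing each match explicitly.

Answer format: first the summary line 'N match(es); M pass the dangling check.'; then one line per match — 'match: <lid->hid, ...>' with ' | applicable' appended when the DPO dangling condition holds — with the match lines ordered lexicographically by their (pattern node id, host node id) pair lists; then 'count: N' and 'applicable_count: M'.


2 match(es); 1 pass the dangling check.
match: 0->8, 1->4, 2->2, 3->3, 4->6
match: 0->14, 1->11, 2->9, 3->10, 4->4 | applicable
count: 2
applicable_count: 1


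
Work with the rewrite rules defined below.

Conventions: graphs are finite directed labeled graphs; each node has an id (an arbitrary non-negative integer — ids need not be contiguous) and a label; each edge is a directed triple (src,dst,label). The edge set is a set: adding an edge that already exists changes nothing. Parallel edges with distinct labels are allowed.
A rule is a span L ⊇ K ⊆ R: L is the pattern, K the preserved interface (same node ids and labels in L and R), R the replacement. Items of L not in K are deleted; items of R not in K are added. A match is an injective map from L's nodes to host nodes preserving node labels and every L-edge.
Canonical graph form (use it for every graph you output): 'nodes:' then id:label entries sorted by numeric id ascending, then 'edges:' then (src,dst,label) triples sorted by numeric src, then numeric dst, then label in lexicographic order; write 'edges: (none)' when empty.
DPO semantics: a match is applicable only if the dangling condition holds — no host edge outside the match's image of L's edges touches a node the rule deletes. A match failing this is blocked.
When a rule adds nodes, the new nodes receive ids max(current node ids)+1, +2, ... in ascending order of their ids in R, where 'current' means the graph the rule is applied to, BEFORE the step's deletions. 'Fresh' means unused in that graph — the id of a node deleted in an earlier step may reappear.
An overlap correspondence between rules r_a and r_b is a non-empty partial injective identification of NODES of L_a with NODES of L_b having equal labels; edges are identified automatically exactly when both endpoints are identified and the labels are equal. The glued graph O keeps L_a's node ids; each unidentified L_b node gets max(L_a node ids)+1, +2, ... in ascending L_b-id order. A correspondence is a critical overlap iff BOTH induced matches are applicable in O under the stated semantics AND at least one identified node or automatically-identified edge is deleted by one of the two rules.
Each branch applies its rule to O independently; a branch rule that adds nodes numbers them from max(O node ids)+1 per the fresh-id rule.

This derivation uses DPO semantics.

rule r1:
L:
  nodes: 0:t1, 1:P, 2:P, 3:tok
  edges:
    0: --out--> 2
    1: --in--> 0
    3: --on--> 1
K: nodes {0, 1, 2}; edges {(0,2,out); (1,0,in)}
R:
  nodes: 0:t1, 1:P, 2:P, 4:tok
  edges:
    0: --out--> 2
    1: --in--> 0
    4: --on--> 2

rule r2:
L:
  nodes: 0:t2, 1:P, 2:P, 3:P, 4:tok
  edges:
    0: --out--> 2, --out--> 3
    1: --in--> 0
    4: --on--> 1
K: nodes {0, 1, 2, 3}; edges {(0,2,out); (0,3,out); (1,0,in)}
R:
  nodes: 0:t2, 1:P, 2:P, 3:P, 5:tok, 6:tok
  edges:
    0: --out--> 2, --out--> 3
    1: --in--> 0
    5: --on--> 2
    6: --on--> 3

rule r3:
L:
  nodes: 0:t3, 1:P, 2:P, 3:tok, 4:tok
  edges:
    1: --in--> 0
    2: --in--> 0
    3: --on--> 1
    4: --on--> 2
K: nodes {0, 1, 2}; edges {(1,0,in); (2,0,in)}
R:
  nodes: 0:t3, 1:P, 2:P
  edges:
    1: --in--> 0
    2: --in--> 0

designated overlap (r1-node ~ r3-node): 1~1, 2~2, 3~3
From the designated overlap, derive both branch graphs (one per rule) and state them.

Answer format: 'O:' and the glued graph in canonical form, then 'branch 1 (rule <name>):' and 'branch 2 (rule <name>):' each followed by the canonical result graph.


O:
nodes: 0:t1, 1:P, 2:P, 3:tok, 4:t3, 5:tok
edges: (0,2,out); (1,0,in); (1,4,in); (2,4,in); (3,1,on); (5,2,on)
branch 1 (rule r1):
nodes: 0:t1, 1:P, 2:P, 4:t3, 5:tok, 6:tok
edges: (0,2,out); (1,0,in); (1,4,in); (2,4,in); (5,2,on); (6,2,on)
branch 2 (rule r3):
nodes: 0:t1, 1:P, 2:P, 4:t3
edges: (0,2,out); (1,0,in); (1,4,in); (2,4,in)


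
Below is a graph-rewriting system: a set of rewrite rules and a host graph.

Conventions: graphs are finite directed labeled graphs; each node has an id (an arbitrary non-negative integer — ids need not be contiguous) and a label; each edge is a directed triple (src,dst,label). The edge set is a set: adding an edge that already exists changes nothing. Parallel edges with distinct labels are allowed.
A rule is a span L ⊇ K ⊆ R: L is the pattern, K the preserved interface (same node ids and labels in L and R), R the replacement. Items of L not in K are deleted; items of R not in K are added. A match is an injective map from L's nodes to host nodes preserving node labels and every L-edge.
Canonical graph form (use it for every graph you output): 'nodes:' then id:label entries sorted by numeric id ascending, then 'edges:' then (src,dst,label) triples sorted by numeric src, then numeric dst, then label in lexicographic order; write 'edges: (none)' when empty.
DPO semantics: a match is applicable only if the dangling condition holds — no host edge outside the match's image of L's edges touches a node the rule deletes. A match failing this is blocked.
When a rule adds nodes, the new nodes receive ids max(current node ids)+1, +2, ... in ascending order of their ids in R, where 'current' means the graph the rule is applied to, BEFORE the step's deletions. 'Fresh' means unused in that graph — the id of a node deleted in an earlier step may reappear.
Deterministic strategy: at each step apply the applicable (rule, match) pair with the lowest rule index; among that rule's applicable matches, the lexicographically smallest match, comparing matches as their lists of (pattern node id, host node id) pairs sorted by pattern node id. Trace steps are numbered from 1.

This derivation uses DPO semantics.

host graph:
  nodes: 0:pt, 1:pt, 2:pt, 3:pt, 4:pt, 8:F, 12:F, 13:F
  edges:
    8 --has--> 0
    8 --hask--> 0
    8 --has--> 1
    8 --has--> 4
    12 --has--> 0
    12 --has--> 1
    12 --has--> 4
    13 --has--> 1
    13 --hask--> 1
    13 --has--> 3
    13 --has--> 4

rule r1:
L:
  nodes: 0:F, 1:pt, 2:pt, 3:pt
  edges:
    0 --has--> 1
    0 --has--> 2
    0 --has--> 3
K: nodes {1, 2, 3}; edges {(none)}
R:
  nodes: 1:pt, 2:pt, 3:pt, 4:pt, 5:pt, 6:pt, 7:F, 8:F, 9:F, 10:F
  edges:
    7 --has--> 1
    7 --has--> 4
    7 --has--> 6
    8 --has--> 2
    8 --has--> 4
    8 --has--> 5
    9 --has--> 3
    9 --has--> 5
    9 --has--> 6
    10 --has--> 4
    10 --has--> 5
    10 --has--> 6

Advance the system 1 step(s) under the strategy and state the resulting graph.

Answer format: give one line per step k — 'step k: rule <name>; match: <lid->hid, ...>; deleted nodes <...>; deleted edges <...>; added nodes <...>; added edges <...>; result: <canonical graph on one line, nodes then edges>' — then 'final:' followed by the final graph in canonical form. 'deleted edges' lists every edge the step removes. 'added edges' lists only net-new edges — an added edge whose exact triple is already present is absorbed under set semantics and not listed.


step 1: rule r1; match: 0->12, 1->0, 2->1, 3->4; deleted nodes 12; deleted edges (12,0,has); (12,1,has); (12,4,has); added nodes 14, 15, 16, 17, 18, 19, 20; added edges (17,0,has); (17,14,has); (17,16,has); (18,1,has); (18,14,has); (18,15,has); (19,4,has); (19,15,has); (19,16,has); (20,14,has); (20,15,has); (20,16,has); result: nodes: 0:pt, 1:pt, 2:pt, 3:pt, 4:pt, 8:F, 13:F, 14:pt, 15:pt, 16:pt, 17:F, 18:F, 19:F, 20:F edges: (8,0,has); (8,0,hask); (8,1,has); (8,4,has); (13,1,has); (13,1,hask); (13,3,has); (13,4,has); (17,0,has); (17,14,has); (17,16,has); (18,1,has); (18,14,has); (18,15,has); (19,4,has); (19,15,has); (19,16,has); (20,14,has); (20,15,has); (20,16,has)
final:
nodes: 0:pt, 1:pt, 2:pt, 3:pt, 4:pt, 8:F, 13:F, 14:pt, 15:pt, 16:pt, 17:F, 18:F, 19:F, 20:F
edges: (8,0,has); (8,0,hask); (8,1,has); (8,4,has); (13,1,has); (13,1,hask); (13,3,has); (13,4,has); (17,0,has); (17,14,has); (17,16,has); (18,1,has); (18,14,has); (18,15,has); (19,4,has); (19,15,has); (19,16,has); (20,14,has); (20,15,has); (20,16,has)


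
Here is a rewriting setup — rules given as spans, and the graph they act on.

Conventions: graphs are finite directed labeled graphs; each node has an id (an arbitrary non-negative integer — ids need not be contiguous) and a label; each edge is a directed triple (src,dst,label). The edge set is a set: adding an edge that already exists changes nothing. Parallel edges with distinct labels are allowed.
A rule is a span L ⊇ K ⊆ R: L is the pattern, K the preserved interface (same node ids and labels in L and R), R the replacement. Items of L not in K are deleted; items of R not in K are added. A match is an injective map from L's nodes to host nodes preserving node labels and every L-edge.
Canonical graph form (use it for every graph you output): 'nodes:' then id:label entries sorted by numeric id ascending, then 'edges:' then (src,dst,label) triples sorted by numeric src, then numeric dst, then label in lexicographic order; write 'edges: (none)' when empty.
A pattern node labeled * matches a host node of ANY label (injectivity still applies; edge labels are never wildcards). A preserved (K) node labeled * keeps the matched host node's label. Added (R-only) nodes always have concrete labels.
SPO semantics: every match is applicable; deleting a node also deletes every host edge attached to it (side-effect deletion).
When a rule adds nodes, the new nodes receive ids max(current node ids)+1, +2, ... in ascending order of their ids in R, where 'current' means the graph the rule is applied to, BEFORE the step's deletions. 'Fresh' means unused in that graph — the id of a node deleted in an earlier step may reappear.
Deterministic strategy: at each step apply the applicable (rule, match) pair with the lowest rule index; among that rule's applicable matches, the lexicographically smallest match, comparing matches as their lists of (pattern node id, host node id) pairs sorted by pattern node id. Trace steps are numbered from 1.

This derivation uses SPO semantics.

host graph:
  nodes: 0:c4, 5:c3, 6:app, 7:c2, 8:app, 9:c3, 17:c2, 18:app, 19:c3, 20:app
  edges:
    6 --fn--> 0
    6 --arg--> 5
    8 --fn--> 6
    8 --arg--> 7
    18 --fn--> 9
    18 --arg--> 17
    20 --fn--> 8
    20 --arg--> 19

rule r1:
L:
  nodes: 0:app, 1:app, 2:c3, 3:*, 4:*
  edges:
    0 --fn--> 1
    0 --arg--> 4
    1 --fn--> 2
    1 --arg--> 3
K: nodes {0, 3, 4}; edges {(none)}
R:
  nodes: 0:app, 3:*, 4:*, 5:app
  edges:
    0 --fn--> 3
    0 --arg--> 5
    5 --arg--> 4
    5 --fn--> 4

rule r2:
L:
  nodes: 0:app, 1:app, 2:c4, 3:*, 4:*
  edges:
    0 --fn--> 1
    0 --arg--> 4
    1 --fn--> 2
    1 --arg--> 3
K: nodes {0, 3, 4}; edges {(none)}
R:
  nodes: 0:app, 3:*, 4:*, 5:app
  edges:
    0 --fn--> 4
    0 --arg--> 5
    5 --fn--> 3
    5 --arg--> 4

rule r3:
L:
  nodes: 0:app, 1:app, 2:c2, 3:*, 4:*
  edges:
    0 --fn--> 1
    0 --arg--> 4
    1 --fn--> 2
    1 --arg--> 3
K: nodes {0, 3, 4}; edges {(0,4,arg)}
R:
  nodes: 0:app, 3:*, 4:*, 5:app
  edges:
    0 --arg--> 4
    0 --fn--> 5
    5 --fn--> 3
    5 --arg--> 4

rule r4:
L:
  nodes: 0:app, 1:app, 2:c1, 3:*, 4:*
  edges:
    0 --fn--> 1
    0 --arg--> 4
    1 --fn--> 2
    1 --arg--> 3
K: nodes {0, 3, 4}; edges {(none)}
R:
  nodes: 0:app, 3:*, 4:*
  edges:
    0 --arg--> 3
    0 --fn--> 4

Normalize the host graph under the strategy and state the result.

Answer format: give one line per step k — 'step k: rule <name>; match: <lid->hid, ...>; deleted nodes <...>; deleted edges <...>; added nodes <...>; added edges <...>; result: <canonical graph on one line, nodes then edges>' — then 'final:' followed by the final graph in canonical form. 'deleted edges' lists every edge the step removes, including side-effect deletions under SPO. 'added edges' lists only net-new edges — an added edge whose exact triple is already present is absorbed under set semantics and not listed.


step 1: rule r2; match: 0->8, 1->6, 2->0, 3->5, 4->7; deleted nodes 0, 6; deleted edges (6,0,fn); (6,5,arg); (8,6,fn); (8,7,arg); added nodes 21; added edges (8,7,fn); (8,21,arg); (21,5,fn); (21,7,arg); result: nodes: 5:c3, 7:c2, 8:app, 9:c3, 17:c2, 18:app, 19:c3, 20:app, 21:app edges: (8,7,fn); (8,21,arg); (18,9,fn); (18,17,arg); (20,8,fn); (20,19,arg); (21,5,fn); (21,7,arg)
step 2: rule r3; match: 0->20, 1->8, 2->7, 3->21, 4->19; deleted nodes 7, 8; deleted edges (8,7,fn); (8,21,arg); (20,8,fn); (21,7,arg); added nodes 22; added edges (20,22,fn); (22,19,arg); (22,21,fn); result: nodes: 5:c3, 9:c3, 17:c2, 18:app, 19:c3, 20:app, 21:app, 22:app edges: (18,9,fn); (18,17,arg); (20,19,arg); (20,22,fn); (21,5,fn); (22,19,arg); (22,21,fn)
final:
nodes: 5:c3, 9:c3, 17:c2, 18:app, 19:c3, 20:app, 21:app, 22:app
edges: (18,9,fn); (18,17,arg); (20,19,arg); (20,22,fn); (21,5,fn); (22,19,arg); (22,21,fn)


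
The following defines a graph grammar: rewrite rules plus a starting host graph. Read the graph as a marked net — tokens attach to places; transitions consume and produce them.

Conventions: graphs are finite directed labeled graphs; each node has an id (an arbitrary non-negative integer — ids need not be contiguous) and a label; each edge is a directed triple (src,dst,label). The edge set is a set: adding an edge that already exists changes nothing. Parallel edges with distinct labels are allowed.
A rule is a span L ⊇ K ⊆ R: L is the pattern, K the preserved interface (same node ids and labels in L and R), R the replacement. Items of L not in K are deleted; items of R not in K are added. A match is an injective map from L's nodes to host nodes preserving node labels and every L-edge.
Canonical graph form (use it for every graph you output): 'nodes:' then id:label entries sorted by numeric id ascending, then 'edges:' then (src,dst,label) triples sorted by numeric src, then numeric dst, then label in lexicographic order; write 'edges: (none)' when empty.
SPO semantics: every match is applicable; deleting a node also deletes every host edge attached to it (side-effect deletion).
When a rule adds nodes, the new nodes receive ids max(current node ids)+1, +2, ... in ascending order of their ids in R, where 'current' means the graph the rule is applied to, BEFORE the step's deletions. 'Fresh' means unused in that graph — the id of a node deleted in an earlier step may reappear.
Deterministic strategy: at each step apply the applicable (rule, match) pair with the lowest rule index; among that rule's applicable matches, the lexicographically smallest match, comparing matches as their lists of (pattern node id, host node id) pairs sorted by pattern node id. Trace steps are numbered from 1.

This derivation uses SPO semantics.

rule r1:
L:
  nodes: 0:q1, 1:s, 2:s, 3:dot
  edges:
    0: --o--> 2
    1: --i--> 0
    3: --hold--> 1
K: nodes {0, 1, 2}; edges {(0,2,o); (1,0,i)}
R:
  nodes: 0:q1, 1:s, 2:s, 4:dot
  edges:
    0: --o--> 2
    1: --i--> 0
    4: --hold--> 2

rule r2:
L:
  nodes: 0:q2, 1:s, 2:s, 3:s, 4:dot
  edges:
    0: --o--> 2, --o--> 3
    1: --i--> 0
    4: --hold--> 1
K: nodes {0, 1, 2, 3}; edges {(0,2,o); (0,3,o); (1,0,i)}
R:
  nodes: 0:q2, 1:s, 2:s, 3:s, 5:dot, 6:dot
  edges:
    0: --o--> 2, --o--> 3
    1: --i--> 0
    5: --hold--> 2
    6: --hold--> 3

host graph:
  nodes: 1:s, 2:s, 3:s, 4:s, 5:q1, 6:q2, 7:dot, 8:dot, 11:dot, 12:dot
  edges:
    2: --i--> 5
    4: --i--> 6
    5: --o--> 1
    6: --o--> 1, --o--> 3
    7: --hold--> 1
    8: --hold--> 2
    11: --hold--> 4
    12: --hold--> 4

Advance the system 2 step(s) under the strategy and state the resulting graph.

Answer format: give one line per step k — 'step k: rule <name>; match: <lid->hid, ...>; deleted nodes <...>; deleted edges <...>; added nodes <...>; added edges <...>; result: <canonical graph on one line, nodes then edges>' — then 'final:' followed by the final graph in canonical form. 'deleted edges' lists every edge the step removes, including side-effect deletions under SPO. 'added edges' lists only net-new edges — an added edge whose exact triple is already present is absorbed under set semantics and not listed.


step 1: rule r1; match: 0->5, 1->2, 2->1, 3->8; deleted nodes 8; deleted edges (8,2,hold); added nodes 13; added edges (13,1,hold); result: nodes: 1:s, 2:s, 3:s, 4:s, 5:q1, 6:q2, 7:dot, 11:dot, 12:dot, 13:dot edges: (2,5,i); (4,6,i); (5,1,o); (6,1,o); (6,3,o); (7,1,hold); (11,4,hold); (12,4,hold); (13,1,hold)
step 2: rule r2; match: 0->6, 1->4, 2->1, 3->3, 4->11; deleted nodes 11; deleted edges (11,4,hold); added nodes 14, 15; added edges (14,1,hold); (15,3,hold); result: nodes: 1:s, 2:s, 3:s, 4:s, 5:q1, 6:q2, 7:dot, 12:dot, 13:dot, 14:dot, 15:dot edges: (2,5,i); (4,6,i); (5,1,o); (6,1,o); (6,3,o); (7,1,hold); (12,4,hold); (13,1,hold); (14,1,hold); (15,3,hold)
final:
nodes: 1:s, 2:s, 3:s, 4:s, 5:q1, 6:q2, 7:dot, 12:dot, 13:dot, 14:dot, 15:dot
edges: (2,5,i); (4,6,i); (5,1,o); (6,1,o); (6,3,o); (7,1,hold); (12,4,hold); (13,1,hold); (14,1,hold); (15,3,hold)


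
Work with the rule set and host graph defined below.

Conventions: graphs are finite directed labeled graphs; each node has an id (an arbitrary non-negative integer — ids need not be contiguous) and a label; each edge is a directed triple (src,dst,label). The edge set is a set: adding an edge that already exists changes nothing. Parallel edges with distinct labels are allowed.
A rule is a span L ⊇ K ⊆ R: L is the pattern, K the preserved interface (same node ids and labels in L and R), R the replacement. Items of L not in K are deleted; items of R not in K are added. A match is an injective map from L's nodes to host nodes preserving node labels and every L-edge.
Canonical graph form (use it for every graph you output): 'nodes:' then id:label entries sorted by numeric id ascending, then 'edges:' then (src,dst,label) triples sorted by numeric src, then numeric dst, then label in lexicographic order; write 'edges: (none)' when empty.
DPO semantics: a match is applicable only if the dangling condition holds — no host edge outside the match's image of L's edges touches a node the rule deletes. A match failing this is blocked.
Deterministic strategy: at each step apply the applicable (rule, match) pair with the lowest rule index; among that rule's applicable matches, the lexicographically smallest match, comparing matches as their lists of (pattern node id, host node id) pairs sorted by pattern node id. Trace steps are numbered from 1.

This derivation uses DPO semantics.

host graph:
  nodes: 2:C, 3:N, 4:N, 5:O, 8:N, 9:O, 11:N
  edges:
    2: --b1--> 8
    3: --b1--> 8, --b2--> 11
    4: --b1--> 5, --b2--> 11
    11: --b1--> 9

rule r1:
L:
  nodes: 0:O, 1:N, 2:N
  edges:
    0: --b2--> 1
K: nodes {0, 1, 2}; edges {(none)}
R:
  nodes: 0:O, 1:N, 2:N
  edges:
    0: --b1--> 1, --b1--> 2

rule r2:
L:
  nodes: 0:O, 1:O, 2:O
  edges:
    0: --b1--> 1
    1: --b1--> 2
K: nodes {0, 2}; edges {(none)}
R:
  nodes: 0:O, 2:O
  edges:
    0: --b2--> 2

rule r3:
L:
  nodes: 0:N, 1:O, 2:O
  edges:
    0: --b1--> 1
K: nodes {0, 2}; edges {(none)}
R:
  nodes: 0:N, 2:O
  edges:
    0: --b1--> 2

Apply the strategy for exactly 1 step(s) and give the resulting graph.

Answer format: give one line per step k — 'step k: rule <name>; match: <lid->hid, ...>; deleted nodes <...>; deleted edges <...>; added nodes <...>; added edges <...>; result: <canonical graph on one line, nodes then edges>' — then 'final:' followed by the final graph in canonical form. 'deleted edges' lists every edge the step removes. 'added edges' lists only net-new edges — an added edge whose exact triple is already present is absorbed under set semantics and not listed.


step 1: rule r3; match: 0->4, 1->5, 2->9; deleted nodes 5; deleted edges (4,5,b1); added nodes (none); added edges (4,9,b1); result: nodes: 2:C, 3:N, 4:N, 8:N, 9:O, 11:N edges: (2,8,b1); (3,8,b1); (3,11,b2); (4,9,b1); (4,11,b2); (11,9,b1)
final:
nodes: 2:C, 3:N, 4:N, 8:N, 9:O, 11:N
edges: (2,8,b1); (3,8,b1); (3,11,b2); (4,9,b1); (4,11,b2); (11,9,b1)
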